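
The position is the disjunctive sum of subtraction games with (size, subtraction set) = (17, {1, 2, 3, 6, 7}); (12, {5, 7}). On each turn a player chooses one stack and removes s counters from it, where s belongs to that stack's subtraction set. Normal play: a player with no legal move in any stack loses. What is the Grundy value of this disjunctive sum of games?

Stack A, S = {1, 2, 3, 6, 7}:
n :  0  1  2  3  4  5  6  7  8  9 10 11 12 13 14 15 16 17
G :  0  1  2  3  0  1  2  3  0  1  2  3  0  1  2  3  0  1
G_A(17) = 1.
Stack B, S = {5, 7}:
n :  0  1  2  3  4  5  6  7  8  9 10 11 12
G :  0  0  0  0  0  1  1  1  1  1  2  2  0
G_B(12) = 0.
Combined Grundy value = 1 ⊕ 0 = 1.

1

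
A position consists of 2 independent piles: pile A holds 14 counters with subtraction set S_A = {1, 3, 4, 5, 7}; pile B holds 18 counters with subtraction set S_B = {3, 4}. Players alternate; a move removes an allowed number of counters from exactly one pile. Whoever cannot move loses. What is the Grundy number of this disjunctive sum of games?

3

Pile A, S = {1, 3, 4, 5, 7}:
G(0) = 0
G(1) = mex{0} = 1
G(2) = mex{1} = 0
G(3) = mex{0,0} = 1
G(4) = mex{1,1,0} = 2
G(5) = mex{2,0,1,0} = 3
G(6) = mex{3,1,0,1} = 2
G(7) = mex{2,2,1,0,0} = 3
G(8) = mex{3,3,2,1,1} = 0
G(9) = mex{0,2,3,2,0} = 1
G(10) = mex{1,3,2,3,1} = 0
G(11) = mex{0,0,3,2,2} = 1
G(12) = mex{1,1,0,3,3} = 2
G(13) = mex{2,0,1,0,2} = 3
G(14) = mex{3,1,0,1,3} = 2
G_A(14) = 2.
Pile B, S = {3, 4}:
n :  0  1  2  3  4  5  6  7  8  9 10 11 12 13 14 15 16 17 18
G :  0  0  0  1  1  1  2  0  0  0  1  1  1  2  0  0  0  1  1
G_B(18) = 1.
Combined Grundy value = 2 ⊕ 1 = 3.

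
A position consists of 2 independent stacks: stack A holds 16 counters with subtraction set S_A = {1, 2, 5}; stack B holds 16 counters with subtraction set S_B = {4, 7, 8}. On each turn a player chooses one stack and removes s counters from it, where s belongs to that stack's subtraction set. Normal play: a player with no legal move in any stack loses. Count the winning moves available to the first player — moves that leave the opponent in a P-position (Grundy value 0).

Stack A, S = {1, 2, 5}:
n :  0  1  2  3  4  5  6  7  8  9 10 11 12 13 14 15 16
G :  0  1  2  0  1  2  0  1  2  0  1  2  0  1  2  0  1
G_A(16) = 1.
Stack B, S = {4, 7, 8}:
G(0) = 0
G(1) = mex{} = 0
G(2) = mex{} = 0
G(3) = mex{} = 0
G(4) = mex{0} = 1
G(5) = mex{0} = 1
G(6) = mex{0} = 1
G(7) = mex{0,0} = 1
G(8) = mex{1,0,0} = 2
G(9) = mex{1,0,0} = 2
G(10) = mex{1,0,0} = 2
G(11) = mex{1,1,0} = 2
G(12) = mex{2,1,1} = 0
G(13) = mex{2,1,1} = 0
G(14) = mex{2,1,1} = 0
G(15) = mex{2,2,1} = 0
G(16) = mex{0,2,2} = 1
G_B(16) = 1.
Combined Grundy value = 1 ⊕ 1 = 0.
A winning move leaves total XOR = 0, i.e. changes one component's Grundy value g to g ⊕ X where X is the current total.
Stack A: target g' = 1⊕0 = 1, but every legal move changes the Grundy value (mex property), so 0 moves.
Stack B: target g' = 1⊕0 = 1, but every legal move changes the Grundy value (mex property), so 0 moves.

0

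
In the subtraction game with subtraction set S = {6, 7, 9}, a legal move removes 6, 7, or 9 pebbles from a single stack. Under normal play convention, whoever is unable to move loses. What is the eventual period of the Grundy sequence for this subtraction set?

15

G(0) = 0
G(1) = mex{} = 0
G(2) = mex{} = 0
G(3) = mex{} = 0
G(4) = mex{} = 0
G(5) = mex{} = 0
G(6) = mex{0} = 1
G(7) = mex{0,0} = 1
G(8) = mex{0,0} = 1
G(9) = mex{0,0,0} = 1
G(10) = mex{0,0,0} = 1
G(11) = mex{0,0,0} = 1
G(12) = mex{1,0,0} = 2
G(13) = mex{1,1,0} = 2
G(14) = mex{1,1,0} = 2
G(15) = mex{1,1,1} = 0
G(16) = mex{1,1,1} = 0
G(17) = mex{1,1,1} = 0
G(18) = mex{2,1,1} = 0
G(19) = mex{2,2,1} = 0
G(20) = mex{2,2,1} = 0
G(21) = mex{0,2,2} = 1
G(22) = mex{0,0,2} = 1
G(23) = mex{0,0,2} = 1
G(24) = mex{0,0,0} = 1
G(25) = mex{0,0,0} = 1
G(26) = mex{0,0,0} = 1
G(27) = mex{1,0,0} = 2
G(28) = mex{1,1,0} = 2
G(29) = mex{1,1,0} = 2
G(30) = mex{1,1,1} = 0
G(31) = mex{1,1,1} = 0
G(n+15) = G(n) holds for n = 0,…,8 (a full window of length max(S) = 9), so the sequence is purely periodic with period 15.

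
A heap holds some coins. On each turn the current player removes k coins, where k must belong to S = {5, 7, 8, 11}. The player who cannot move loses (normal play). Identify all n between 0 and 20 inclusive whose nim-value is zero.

0, 1, 2, 3, 4, 16, 17, 18, 19, 20

G(0) = 0
G(1) = mex{} = 0
G(2) = mex{} = 0
G(3) = mex{} = 0
G(4) = mex{} = 0
G(5) = mex{0} = 1
G(6) = mex{0} = 1
G(7) = mex{0,0} = 1
G(8) = mex{0,0,0} = 1
G(9) = mex{0,0,0} = 1
G(10) = mex{1,0,0} = 2
G(11) = mex{1,0,0,0} = 2
G(12) = mex{1,1,0,0} = 2
G(13) = mex{1,1,1,0} = 2
G(14) = mex{1,1,1,0} = 2
G(15) = mex{2,1,1,0} = 3
G(16) = mex{2,1,1,1} = 0
G(17) = mex{2,2,1,1} = 0
G(18) = mex{2,2,2,1} = 0
G(19) = mex{2,2,2,1} = 0
G(20) = mex{3,2,2,1} = 0
P-positions are exactly the n with G(n) = 0.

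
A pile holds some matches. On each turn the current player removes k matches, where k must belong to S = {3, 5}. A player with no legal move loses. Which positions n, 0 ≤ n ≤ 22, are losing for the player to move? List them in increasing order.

G(0) = 0
G(1) = mex{} = 0
G(2) = mex{} = 0
G(3) = mex{0} = 1
G(4) = mex{0} = 1
G(5) = mex{0,0} = 1
G(6) = mex{1,0} = 2
G(7) = mex{1,0} = 2
G(8) = mex{1,1} = 0
G(9) = mex{2,1} = 0
G(10) = mex{2,1} = 0
G(11) = mex{0,2} = 1
G(12) = mex{0,2} = 1
G(13) = mex{0,0} = 1
G(14) = mex{1,0} = 2
G(15) = mex{1,0} = 2
G(16) = mex{1,1} = 0
G(17) = mex{2,1} = 0
G(18) = mex{2,1} = 0
G(19) = mex{0,2} = 1
G(20) = mex{0,2} = 1
G(21) = mex{0,0} = 1
G(22) = mex{1,0} = 2
P-positions are exactly the n with G(n) = 0.

0, 1, 2, 8, 9, 10, 16, 17, 18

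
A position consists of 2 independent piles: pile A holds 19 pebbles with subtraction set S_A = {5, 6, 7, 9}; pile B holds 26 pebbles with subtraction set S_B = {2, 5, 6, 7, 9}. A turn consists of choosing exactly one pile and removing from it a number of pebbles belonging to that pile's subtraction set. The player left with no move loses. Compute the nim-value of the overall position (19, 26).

1

Pile A, S = {5, 6, 7, 9}:
n :  0  1  2  3  4  5  6  7  8  9 10 11 12 13 14 15 16 17 18 19
G :  0  0  0  0  0  1  1  1  1  1  2  2  2  2  0  0  0  0  0  1
G_A(19) = 1.
Pile B, S = {2, 5, 6, 7, 9}:
n :  0  1  2  3  4  5  6  7  8  9 10 11 12 13 14 15 16 17 18 19 20 21 22 23 24 25 26
G :  0  0  1  1  0  2  1  3  2  2  3  3  0  4  1  0  0  1  1  2  2  3  3  2  4  3  0
G_B(26) = 0.
Combined Grundy value = 1 ⊕ 0 = 1.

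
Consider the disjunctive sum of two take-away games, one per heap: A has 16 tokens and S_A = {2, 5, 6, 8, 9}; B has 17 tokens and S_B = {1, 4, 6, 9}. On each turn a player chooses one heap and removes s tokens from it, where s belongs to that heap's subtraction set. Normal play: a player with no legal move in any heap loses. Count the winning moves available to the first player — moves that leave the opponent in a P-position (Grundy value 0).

6

Heap A, S = {2, 5, 6, 8, 9}:
G(0) = 0
G(1) = mex{} = 0
G(2) = mex{0} = 1
G(3) = mex{0} = 1
G(4) = mex{1} = 0
G(5) = mex{1,0} = 2
G(6) = mex{0,0,0} = 1
G(7) = mex{2,1,0} = 3
G(8) = mex{1,1,1,0} = 2
G(9) = mex{3,0,1,0,0} = 2
G(10) = mex{2,2,0,1,0} = 3
G(11) = mex{2,1,2,1,1} = 0
G(12) = mex{3,3,1,0,1} = 2
G(13) = mex{0,2,3,2,0} = 1
G(14) = mex{2,2,2,1,2} = 0
G(15) = mex{1,3,2,3,1} = 0
G(16) = mex{0,0,3,2,3} = 1
G_A(16) = 1.
Heap B, S = {1, 4, 6, 9}:
n :  0  1  2  3  4  5  6  7  8  9 10 11 12 13 14 15 16 17
G :  0  1  0  1  2  0  1  0  1  2  0  1  0  1  2  0  1  0
G_B(17) = 0.
Combined Grundy value = 1 ⊕ 0 = 1.
A winning move leaves total XOR = 0, i.e. changes one component's Grundy value g to g ⊕ X where X is the current total.
Heap A: need g' = 1⊕1 = 0. Options: 16−2→G=0, 16−5→G=0, 16−6→G=3, 16−8→G=2, 16−9→G=3. Hits: 2.
Heap B: need g' = 0⊕1 = 1. Options: 17−1→G=1, 17−4→G=1, 17−6→G=1, 17−9→G=1. Hits: 4.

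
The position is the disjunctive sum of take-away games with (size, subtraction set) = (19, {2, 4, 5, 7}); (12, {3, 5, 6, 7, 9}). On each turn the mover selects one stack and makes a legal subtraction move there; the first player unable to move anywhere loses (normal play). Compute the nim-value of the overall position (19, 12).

Stack A, S = {2, 4, 5, 7}:
G(0) = 0
G(1) = mex{} = 0
G(2) = mex{0} = 1
G(3) = mex{0} = 1
G(4) = mex{1,0} = 2
G(5) = mex{1,0,0} = 2
G(6) = mex{2,1,0} = 3
G(7) = mex{2,1,1,0} = 3
G(8) = mex{3,2,1,0} = 4
G(9) = mex{3,2,2,1} = 0
G(10) = mex{4,3,2,1} = 0
G(11) = mex{0,3,3,2} = 1
G(12) = mex{0,4,3,2} = 1
G(13) = mex{1,0,4,3} = 2
G(14) = mex{1,0,0,3} = 2
G(15) = mex{2,1,0,4} = 3
G(16) = mex{2,1,1,0} = 3
G(17) = mex{3,2,1,0} = 4
G(18) = mex{3,2,2,1} = 0
G(19) = mex{4,3,2,1} = 0
G_A(19) = 0.
Stack B, S = {3, 5, 6, 7, 9}:
G(0) = 0
G(1) = mex{} = 0
G(2) = mex{} = 0
G(3) = mex{0} = 1
G(4) = mex{0} = 1
G(5) = mex{0,0} = 1
G(6) = mex{1,0,0} = 2
G(7) = mex{1,0,0,0} = 2
G(8) = mex{1,1,0,0} = 2
G(9) = mex{2,1,1,0,0} = 3
G(10) = mex{2,1,1,1,0} = 3
G(11) = mex{2,2,1,1,0} = 3
G(12) = mex{3,2,2,1,1} = 0
G_B(12) = 0.
Combined Grundy value = 0 ⊕ 0 = 0.

0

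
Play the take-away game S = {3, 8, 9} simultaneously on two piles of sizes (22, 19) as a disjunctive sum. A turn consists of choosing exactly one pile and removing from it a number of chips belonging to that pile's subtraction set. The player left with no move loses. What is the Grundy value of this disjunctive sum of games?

All piles use S = {3, 8, 9}:
G(0) = 0
G(1) = mex{} = 0
G(2) = mex{} = 0
G(3) = mex{0} = 1
G(4) = mex{0} = 1
G(5) = mex{0} = 1
G(6) = mex{1} = 0
G(7) = mex{1} = 0
G(8) = mex{1,0} = 2
G(9) = mex{0,0,0} = 1
G(10) = mex{0,0,0} = 1
G(11) = mex{2,1,0} = 3
G(12) = mex{1,1,1} = 0
G(13) = mex{1,1,1} = 0
G(14) = mex{3,0,1} = 2
G(15) = mex{0,0,0} = 1
G(16) = mex{0,2,0} = 1
G(17) = mex{2,1,2} = 0
G(18) = mex{1,1,1} = 0
G(19) = mex{1,3,1} = 0
G(20) = mex{0,0,3} = 1
G(21) = mex{0,0,0} = 1
G(22) = mex{0,2,0} = 1
Pile A: G(22) = 1.
Pile B: G(19) = 0.
Combined Grundy value = 1 ⊕ 0 = 1.

1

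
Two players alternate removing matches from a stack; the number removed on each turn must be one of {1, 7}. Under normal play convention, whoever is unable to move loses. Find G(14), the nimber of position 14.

G(0) = 0
G(1) = mex{0} = 1
G(2) = mex{1} = 0
G(3) = mex{0} = 1
G(4) = mex{1} = 0
G(5) = mex{0} = 1
G(6) = mex{1} = 0
G(7) = mex{0,0} = 1
G(8) = mex{1,1} = 0
G(9) = mex{0,0} = 1
G(10) = mex{1,1} = 0
G(11) = mex{0,0} = 1
G(12) = mex{1,1} = 0
G(13) = mex{0,0} = 1
G(14) = mex{1,1} = 0

0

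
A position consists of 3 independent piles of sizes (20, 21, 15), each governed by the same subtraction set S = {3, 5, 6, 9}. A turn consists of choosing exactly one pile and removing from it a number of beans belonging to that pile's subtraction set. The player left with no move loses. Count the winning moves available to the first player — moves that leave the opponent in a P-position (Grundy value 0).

0

All piles use S = {3, 5, 6, 9}:
G(0) = 0
G(1) = mex{} = 0
G(2) = mex{} = 0
G(3) = mex{0} = 1
G(4) = mex{0} = 1
G(5) = mex{0,0} = 1
G(6) = mex{1,0,0} = 2
G(7) = mex{1,0,0} = 2
G(8) = mex{1,1,0} = 2
G(9) = mex{2,1,1,0} = 3
G(10) = mex{2,1,1,0} = 3
G(11) = mex{2,2,1,0} = 3
G(12) = mex{3,2,2,1} = 0
G(13) = mex{3,2,2,1} = 0
G(14) = mex{3,3,2,1} = 0
G(15) = mex{0,3,3,2} = 1
G(16) = mex{0,3,3,2} = 1
G(17) = mex{0,0,3,2} = 1
G(18) = mex{1,0,0,3} = 2
G(19) = mex{1,0,0,3} = 2
G(20) = mex{1,1,0,3} = 2
G(21) = mex{2,1,1,0} = 3
Pile A: G(20) = 2.
Pile B: G(21) = 3.
Pile C: G(15) = 1.
Combined Grundy value = 2 ⊕ 3 ⊕ 1 = 0.
A winning move leaves total XOR = 0, i.e. changes one component's Grundy value g to g ⊕ X where X is the current total.
Pile A: target g' = 2⊕0 = 2, but every legal move changes the Grundy value (mex property), so 0 moves.
Pile B: target g' = 3⊕0 = 3, but every legal move changes the Grundy value (mex property), so 0 moves.
Pile C: target g' = 1⊕0 = 1, but every legal move changes the Grundy value (mex property), so 0 moves.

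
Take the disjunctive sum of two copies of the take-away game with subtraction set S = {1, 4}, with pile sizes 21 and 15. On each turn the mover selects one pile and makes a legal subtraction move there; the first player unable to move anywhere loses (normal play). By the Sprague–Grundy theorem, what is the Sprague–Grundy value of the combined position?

1

All piles use S = {1, 4}:
n :  0  1  2  3  4  5  6  7  8  9 10 11 12 13 14 15 16 17 18 19 20 21
G :  0  1  0  1  2  0  1  0  1  2  0  1  0  1  2  0  1  0  1  2  0  1
Pile A: G(21) = 1.
Pile B: G(15) = 0.
Combined Grundy value = 1 ⊕ 0 = 1.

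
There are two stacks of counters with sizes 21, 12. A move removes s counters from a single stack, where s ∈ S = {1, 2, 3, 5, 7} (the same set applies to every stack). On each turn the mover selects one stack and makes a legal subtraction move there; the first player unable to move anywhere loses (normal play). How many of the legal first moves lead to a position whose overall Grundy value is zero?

All stacks use S = {1, 2, 3, 5, 7}:
n :  0  1  2  3  4  5  6  7  8  9 10 11 12 13 14 15 16 17 18 19 20 21
G :  0  1  2  3  0  1  2  3  0  1  2  3  0  1  2  3  0  1  2  3  0  1
Stack A: G(21) = 1.
Stack B: G(12) = 0.
Combined Grundy value = 1 ⊕ 0 = 1.
A winning move leaves total XOR = 0, i.e. changes one component's Grundy value g to g ⊕ X where X is the current total.
Stack A: need g' = 1⊕1 = 0. Options: 21−1→G=0, 21−2→G=3, 21−3→G=2, 21−5→G=0, 21−7→G=2. Hits: 2.
Stack B: need g' = 0⊕1 = 1. Options: 12−1→G=3, 12−2→G=2, 12−3→G=1, 12−5→G=3, 12−7→G=1. Hits: 2.

4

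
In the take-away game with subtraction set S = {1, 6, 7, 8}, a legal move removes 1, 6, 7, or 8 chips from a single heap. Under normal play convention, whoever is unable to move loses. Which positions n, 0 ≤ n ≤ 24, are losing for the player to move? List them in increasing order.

n :  0  1  2  3  4  5  6  7  8  9 10 11 12 13 14 15 16 17 18 19 20 21 22 23 24
G :  0  1  0  1  0  1  2  3  2  3  2  3  4  0  1  0  1  0  1  2  3  2  3  2  3
P-positions are exactly the n with G(n) = 0.

0, 2, 4, 13, 15, 17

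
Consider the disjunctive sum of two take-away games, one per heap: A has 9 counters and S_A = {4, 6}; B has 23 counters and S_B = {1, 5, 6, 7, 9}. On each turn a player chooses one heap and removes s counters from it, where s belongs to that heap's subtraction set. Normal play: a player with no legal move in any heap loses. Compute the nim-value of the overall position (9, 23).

1

Heap A, S = {4, 6}:
G(0) = 0
G(1) = mex{} = 0
G(2) = mex{} = 0
G(3) = mex{} = 0
G(4) = mex{0} = 1
G(5) = mex{0} = 1
G(6) = mex{0,0} = 1
G(7) = mex{0,0} = 1
G(8) = mex{1,0} = 2
G(9) = mex{1,0} = 2
G_A(9) = 2.
Heap B, S = {1, 5, 6, 7, 9}:
n :  0  1  2  3  4  5  6  7  8  9 10 11 12 13 14 15 16 17 18 19 20 21 22 23
G :  0  1  0  1  0  1  2  3  2  3  2  3  0  1  0  1  0  1  2  3  2  3  2  3
G_B(23) = 3.
Combined Grundy value = 2 ⊕ 3 = 1.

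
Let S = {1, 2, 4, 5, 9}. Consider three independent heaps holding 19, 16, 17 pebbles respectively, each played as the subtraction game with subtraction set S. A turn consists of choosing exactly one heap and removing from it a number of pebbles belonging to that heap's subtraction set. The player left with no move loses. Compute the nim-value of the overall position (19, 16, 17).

1

All heaps use S = {1, 2, 4, 5, 9}:
G(0) = 0
G(1) = mex{0} = 1
G(2) = mex{1,0} = 2
G(3) = mex{2,1} = 0
G(4) = mex{0,2,0} = 1
G(5) = mex{1,0,1,0} = 2
G(6) = mex{2,1,2,1} = 0
G(7) = mex{0,2,0,2} = 1
G(8) = mex{1,0,1,0} = 2
G(9) = mex{2,1,2,1,0} = 3
G(10) = mex{3,2,0,2,1} = 4
G(11) = mex{4,3,1,0,2} = 5
G(12) = mex{5,4,2,1,0} = 3
G(13) = mex{3,5,3,2,1} = 0
G(14) = mex{0,3,4,3,2} = 1
G(15) = mex{1,0,5,4,0} = 2
G(16) = mex{2,1,3,5,1} = 0
G(17) = mex{0,2,0,3,2} = 1
G(18) = mex{1,0,1,0,3} = 2
G(19) = mex{2,1,2,1,4} = 0
Heap A: G(19) = 0.
Heap B: G(16) = 0.
Heap C: G(17) = 1.
Combined Grundy value = 0 ⊕ 0 ⊕ 1 = 1.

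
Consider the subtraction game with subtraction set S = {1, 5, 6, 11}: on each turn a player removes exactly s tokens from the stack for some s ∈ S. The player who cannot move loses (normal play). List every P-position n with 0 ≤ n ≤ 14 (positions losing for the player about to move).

G(0) = 0
G(1) = mex{0} = 1
G(2) = mex{1} = 0
G(3) = mex{0} = 1
G(4) = mex{1} = 0
G(5) = mex{0,0} = 1
G(6) = mex{1,1,0} = 2
G(7) = mex{2,0,1} = 3
G(8) = mex{3,1,0} = 2
G(9) = mex{2,0,1} = 3
G(10) = mex{3,1,0} = 2
G(11) = mex{2,2,1,0} = 3
G(12) = mex{3,3,2,1} = 0
G(13) = mex{0,2,3,0} = 1
G(14) = mex{1,3,2,1} = 0
P-positions are exactly the n with G(n) = 0.

0, 2, 4, 12, 14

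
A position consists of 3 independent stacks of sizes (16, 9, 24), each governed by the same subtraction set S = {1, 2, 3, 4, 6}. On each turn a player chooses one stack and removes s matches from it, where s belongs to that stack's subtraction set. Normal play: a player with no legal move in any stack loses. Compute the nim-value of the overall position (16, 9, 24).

All stacks use S = {1, 2, 3, 4, 6}:
G(0) = 0
G(1) = mex{0} = 1
G(2) = mex{1,0} = 2
G(3) = mex{2,1,0} = 3
G(4) = mex{3,2,1,0} = 4
G(5) = mex{4,3,2,1} = 0
G(6) = mex{0,4,3,2,0} = 1
G(7) = mex{1,0,4,3,1} = 2
G(8) = mex{2,1,0,4,2} = 3
G(9) = mex{3,2,1,0,3} = 4
G(10) = mex{4,3,2,1,4} = 0
G(11) = mex{0,4,3,2,0} = 1
G(12) = mex{1,0,4,3,1} = 2
G(13) = mex{2,1,0,4,2} = 3
G(14) = mex{3,2,1,0,3} = 4
G(15) = mex{4,3,2,1,4} = 0
G(16) = mex{0,4,3,2,0} = 1
G(17) = mex{1,0,4,3,1} = 2
G(18) = mex{2,1,0,4,2} = 3
G(19) = mex{3,2,1,0,3} = 4
G(20) = mex{4,3,2,1,4} = 0
G(21) = mex{0,4,3,2,0} = 1
G(22) = mex{1,0,4,3,1} = 2
G(23) = mex{2,1,0,4,2} = 3
G(24) = mex{3,2,1,0,3} = 4
Stack A: G(16) = 1.
Stack B: G(9) = 4.
Stack C: G(24) = 4.
Combined Grundy value = 1 ⊕ 4 ⊕ 4 = 1.

1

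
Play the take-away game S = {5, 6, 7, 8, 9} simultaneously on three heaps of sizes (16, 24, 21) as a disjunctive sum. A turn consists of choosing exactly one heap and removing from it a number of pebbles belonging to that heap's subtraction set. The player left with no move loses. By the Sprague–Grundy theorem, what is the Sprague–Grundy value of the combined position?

All heaps use S = {5, 6, 7, 8, 9}:
n :  0  1  2  3  4  5  6  7  8  9 10 11 12 13 14 15 16 17 18 19 20 21 22 23 24
G :  0  0  0  0  0  1  1  1  1  1  2  2  2  2  0  0  0  0  0  1  1  1  1  1  2
Heap A: G(16) = 0.
Heap B: G(24) = 2.
Heap C: G(21) = 1.
Combined Grundy value = 0 ⊕ 2 ⊕ 1 = 3.

3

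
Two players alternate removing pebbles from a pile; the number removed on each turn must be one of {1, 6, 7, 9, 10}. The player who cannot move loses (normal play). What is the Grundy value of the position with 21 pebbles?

2

G(0) = 0
G(1) = mex{0} = 1
G(2) = mex{1} = 0
G(3) = mex{0} = 1
G(4) = mex{1} = 0
G(5) = mex{0} = 1
G(6) = mex{1,0} = 2
G(7) = mex{2,1,0} = 3
G(8) = mex{3,0,1} = 2
G(9) = mex{2,1,0,0} = 3
G(10) = mex{3,0,1,1,0} = 2
G(11) = mex{2,1,0,0,1} = 3
G(12) = mex{3,2,1,1,0} = 4
G(13) = mex{4,3,2,0,1} = 5
G(14) = mex{5,2,3,1,0} = 4
G(15) = mex{4,3,2,2,1} = 0
G(16) = mex{0,2,3,3,2} = 1
G(17) = mex{1,3,2,2,3} = 0
G(18) = mex{0,4,3,3,2} = 1
G(19) = mex{1,5,4,2,3} = 0
G(20) = mex{0,4,5,3,2} = 1
G(21) = mex{1,0,4,4,3} = 2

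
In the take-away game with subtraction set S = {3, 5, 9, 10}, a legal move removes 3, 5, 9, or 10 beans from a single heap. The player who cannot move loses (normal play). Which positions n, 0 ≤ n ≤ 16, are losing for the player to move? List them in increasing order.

n :  0  1  2  3  4  5  6  7  8  9 10 11 12 13 14 15 16
G :  0  0  0  1  1  1  2  2  0  3  3  1  4  2  0  0  0
P-positions are exactly the n with G(n) = 0.

0, 1, 2, 8, 14, 15, 16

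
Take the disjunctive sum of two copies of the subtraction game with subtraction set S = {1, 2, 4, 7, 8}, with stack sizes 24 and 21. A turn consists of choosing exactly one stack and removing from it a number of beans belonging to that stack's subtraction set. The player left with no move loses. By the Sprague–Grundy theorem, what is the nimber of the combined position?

0

All stacks use S = {1, 2, 4, 7, 8}:
n :  0  1  2  3  4  5  6  7  8  9 10 11 12 13 14 15 16 17 18 19 20 21 22 23 24
G :  0  1  2  0  1  2  0  1  2  0  1  2  0  1  2  0  1  2  0  1  2  0  1  2  0
Stack A: G(24) = 0.
Stack B: G(21) = 0.
Combined Grundy value = 0 ⊕ 0 = 0.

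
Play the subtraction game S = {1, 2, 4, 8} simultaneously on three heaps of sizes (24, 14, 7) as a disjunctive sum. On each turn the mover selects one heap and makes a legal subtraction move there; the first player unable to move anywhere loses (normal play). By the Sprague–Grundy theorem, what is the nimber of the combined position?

All heaps use S = {1, 2, 4, 8}:
G(0) = 0
G(1) = mex{0} = 1
G(2) = mex{1,0} = 2
G(3) = mex{2,1} = 0
G(4) = mex{0,2,0} = 1
G(5) = mex{1,0,1} = 2
G(6) = mex{2,1,2} = 0
G(7) = mex{0,2,0} = 1
G(8) = mex{1,0,1,0} = 2
G(9) = mex{2,1,2,1} = 0
G(10) = mex{0,2,0,2} = 1
G(11) = mex{1,0,1,0} = 2
G(12) = mex{2,1,2,1} = 0
G(13) = mex{0,2,0,2} = 1
G(14) = mex{1,0,1,0} = 2
G(15) = mex{2,1,2,1} = 0
G(16) = mex{0,2,0,2} = 1
G(17) = mex{1,0,1,0} = 2
G(18) = mex{2,1,2,1} = 0
G(19) = mex{0,2,0,2} = 1
G(20) = mex{1,0,1,0} = 2
G(21) = mex{2,1,2,1} = 0
G(22) = mex{0,2,0,2} = 1
G(23) = mex{1,0,1,0} = 2
G(24) = mex{2,1,2,1} = 0
Heap A: G(24) = 0.
Heap B: G(14) = 2.
Heap C: G(7) = 1.
Combined Grundy value = 0 ⊕ 2 ⊕ 1 = 3.

3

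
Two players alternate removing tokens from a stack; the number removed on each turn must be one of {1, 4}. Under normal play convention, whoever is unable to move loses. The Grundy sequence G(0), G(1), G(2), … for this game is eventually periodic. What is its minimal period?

G(0) = 0
G(1) = mex{0} = 1
G(2) = mex{1} = 0
G(3) = mex{0} = 1
G(4) = mex{1,0} = 2
G(5) = mex{2,1} = 0
G(6) = mex{0,0} = 1
G(7) = mex{1,1} = 0
G(8) = mex{0,2} = 1
G(9) = mex{1,0} = 2
G(10) = mex{2,1} = 0
G(11) = mex{0,0} = 1
G(12) = mex{1,1} = 0
G(13) = mex{0,2} = 1
G(14) = mex{1,0} = 2
G(n+5) = G(n) holds for n = 0,…,3 (a full window of length max(S) = 4), so the sequence is purely periodic with period 5.

5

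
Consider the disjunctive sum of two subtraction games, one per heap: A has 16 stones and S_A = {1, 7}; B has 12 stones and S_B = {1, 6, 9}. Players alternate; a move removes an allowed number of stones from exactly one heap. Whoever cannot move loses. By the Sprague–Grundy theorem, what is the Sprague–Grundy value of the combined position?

Heap A, S = {1, 7}:
n :  0  1  2  3  4  5  6  7  8  9 10 11 12 13 14 15 16
G :  0  1  0  1  0  1  0  1  0  1  0  1  0  1  0  1  0
G_A(16) = 0.
Heap B, S = {1, 6, 9}:
n :  0  1  2  3  4  5  6  7  8  9 10 11 12
G :  0  1  0  1  0  1  2  0  1  2  3  2  0
G_B(12) = 0.
Combined Grundy value = 0 ⊕ 0 = 0.

0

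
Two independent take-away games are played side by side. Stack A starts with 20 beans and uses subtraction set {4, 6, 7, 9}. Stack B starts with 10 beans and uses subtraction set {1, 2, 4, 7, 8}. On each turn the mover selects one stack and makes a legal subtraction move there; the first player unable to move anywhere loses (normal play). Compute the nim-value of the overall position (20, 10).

0

Stack A, S = {4, 6, 7, 9}:
n :  0  1  2  3  4  5  6  7  8  9 10 11 12 13 14 15 16 17 18 19 20
G :  0  0  0  0  1  1  1  1  2  2  2  2  3  0  0  0  0  1  1  1  1
G_A(20) = 1.
Stack B, S = {1, 2, 4, 7, 8}:
n :  0  1  2  3  4  5  6  7  8  9 10
G :  0  1  2  0  1  2  0  1  2  0  1
G_B(10) = 1.
Combined Grundy value = 1 ⊕ 1 = 0.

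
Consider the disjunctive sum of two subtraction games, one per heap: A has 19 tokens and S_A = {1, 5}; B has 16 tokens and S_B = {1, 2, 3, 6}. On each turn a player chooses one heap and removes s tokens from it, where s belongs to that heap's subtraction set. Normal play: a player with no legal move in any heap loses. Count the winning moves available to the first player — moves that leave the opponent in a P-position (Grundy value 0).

Heap A, S = {1, 5}:
n :  0  1  2  3  4  5  6  7  8  9 10 11 12 13 14 15 16 17 18 19
G :  0  1  0  1  0  1  0  1  0  1  0  1  0  1  0  1  0  1  0  1
G_A(19) = 1.
Heap B, S = {1, 2, 3, 6}:
n :  0  1  2  3  4  5  6  7  8  9 10 11 12 13 14 15 16
G :  0  1  2  3  0  1  2  3  0  1  2  3  0  1  2  3  0
G_B(16) = 0.
Combined Grundy value = 1 ⊕ 0 = 1.
A winning move leaves total XOR = 0, i.e. changes one component's Grundy value g to g ⊕ X where X is the current total.
Heap A: need g' = 1⊕1 = 0. Options: 19−1→G=0, 19−5→G=0. Hits: 2.
Heap B: need g' = 0⊕1 = 1. Options: 16−1→G=3, 16−2→G=2, 16−3→G=1, 16−6→G=2. Hits: 1.

3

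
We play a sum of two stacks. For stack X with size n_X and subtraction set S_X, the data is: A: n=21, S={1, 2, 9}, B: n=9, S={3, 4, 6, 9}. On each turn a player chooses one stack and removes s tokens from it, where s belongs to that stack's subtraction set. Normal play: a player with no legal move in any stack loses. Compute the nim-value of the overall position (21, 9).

2

Stack A, S = {1, 2, 9}:
n :  0  1  2  3  4  5  6  7  8  9 10 11 12 13 14 15 16 17 18 19 20 21
G :  0  1  2  0  1  2  0  1  2  3  0  1  2  0  1  2  0  1  2  3  0  1
G_A(21) = 1.
Stack B, S = {3, 4, 6, 9}:
G(0) = 0
G(1) = mex{} = 0
G(2) = mex{} = 0
G(3) = mex{0} = 1
G(4) = mex{0,0} = 1
G(5) = mex{0,0} = 1
G(6) = mex{1,0,0} = 2
G(7) = mex{1,1,0} = 2
G(8) = mex{1,1,0} = 2
G(9) = mex{2,1,1,0} = 3
G_B(9) = 3.
Combined Grundy value = 1 ⊕ 3 = 2.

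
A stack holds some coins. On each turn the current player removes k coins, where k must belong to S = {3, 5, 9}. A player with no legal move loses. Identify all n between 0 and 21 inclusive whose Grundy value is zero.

0, 1, 2, 8, 12, 14, 16, 18, 20

G(0) = 0
G(1) = mex{} = 0
G(2) = mex{} = 0
G(3) = mex{0} = 1
G(4) = mex{0} = 1
G(5) = mex{0,0} = 1
G(6) = mex{1,0} = 2
G(7) = mex{1,0} = 2
G(8) = mex{1,1} = 0
G(9) = mex{2,1,0} = 3
G(10) = mex{2,1,0} = 3
G(11) = mex{0,2,0} = 1
G(12) = mex{3,2,1} = 0
G(13) = mex{3,0,1} = 2
G(14) = mex{1,3,1} = 0
G(15) = mex{0,3,2} = 1
G(16) = mex{2,1,2} = 0
G(17) = mex{0,0,0} = 1
G(18) = mex{1,2,3} = 0
G(19) = mex{0,0,3} = 1
G(20) = mex{1,1,1} = 0
G(21) = mex{0,0,0} = 1
P-positions are exactly the n with G(n) = 0.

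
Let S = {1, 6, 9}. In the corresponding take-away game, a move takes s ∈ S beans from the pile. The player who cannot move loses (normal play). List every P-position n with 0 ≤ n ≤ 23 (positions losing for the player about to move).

G(0) = 0
G(1) = mex{0} = 1
G(2) = mex{1} = 0
G(3) = mex{0} = 1
G(4) = mex{1} = 0
G(5) = mex{0} = 1
G(6) = mex{1,0} = 2
G(7) = mex{2,1} = 0
G(8) = mex{0,0} = 1
G(9) = mex{1,1,0} = 2
G(10) = mex{2,0,1} = 3
G(11) = mex{3,1,0} = 2
G(12) = mex{2,2,1} = 0
G(13) = mex{0,0,0} = 1
G(14) = mex{1,1,1} = 0
G(15) = mex{0,2,2} = 1
G(16) = mex{1,3,0} = 2
G(17) = mex{2,2,1} = 0
G(18) = mex{0,0,2} = 1
G(19) = mex{1,1,3} = 0
G(20) = mex{0,0,2} = 1
G(21) = mex{1,1,0} = 2
G(22) = mex{2,2,1} = 0
G(23) = mex{0,0,0} = 1
P-positions are exactly the n with G(n) = 0.

0, 2, 4, 7, 12, 14, 17, 19, 22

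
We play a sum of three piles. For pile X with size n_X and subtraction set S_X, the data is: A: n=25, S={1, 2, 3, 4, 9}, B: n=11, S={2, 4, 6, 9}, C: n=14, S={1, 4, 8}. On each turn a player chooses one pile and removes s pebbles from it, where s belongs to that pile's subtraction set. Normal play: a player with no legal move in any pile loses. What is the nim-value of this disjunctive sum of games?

0

Pile A, S = {1, 2, 3, 4, 9}:
n :  0  1  2  3  4  5  6  7  8  9 10 11 12 13 14 15 16 17 18 19 20 21 22 23 24 25
G :  0  1  2  3  4  0  1  2  3  4  0  1  2  3  4  0  1  2  3  4  0  1  2  3  4  0
G_A(25) = 0.
Pile B, S = {2, 4, 6, 9}:
n :  0  1  2  3  4  5  6  7  8  9 10 11
G :  0  0  1  1  2  2  3  3  0  4  1  0
G_B(11) = 0.
Pile C, S = {1, 4, 8}:
n :  0  1  2  3  4  5  6  7  8  9 10 11 12 13 14
G :  0  1  0  1  2  0  1  0  1  2  3  2  0  1  0
G_C(14) = 0.
Combined Grundy value = 0 ⊕ 0 ⊕ 0 = 0.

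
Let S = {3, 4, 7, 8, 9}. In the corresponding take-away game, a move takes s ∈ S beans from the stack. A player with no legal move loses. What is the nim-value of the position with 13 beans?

0

n :  0  1  2  3  4  5  6  7  8  9 10 11 12 13
G :  0  0  0  1  1  1  2  2  2  3  3  3  0  0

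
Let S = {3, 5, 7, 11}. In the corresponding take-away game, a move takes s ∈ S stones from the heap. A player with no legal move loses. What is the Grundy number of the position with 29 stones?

G(0) = 0
G(1) = mex{} = 0
G(2) = mex{} = 0
G(3) = mex{0} = 1
G(4) = mex{0} = 1
G(5) = mex{0,0} = 1
G(6) = mex{1,0} = 2
G(7) = mex{1,0,0} = 2
G(8) = mex{1,1,0} = 2
G(9) = mex{2,1,0} = 3
G(10) = mex{2,1,1} = 0
G(11) = mex{2,2,1,0} = 3
G(12) = mex{3,2,1,0} = 4
G(13) = mex{0,2,2,0} = 1
G(14) = mex{3,3,2,1} = 0
G(15) = mex{4,0,2,1} = 3
G(16) = mex{1,3,3,1} = 0
G(17) = mex{0,4,0,2} = 1
G(18) = mex{3,1,3,2} = 0
G(19) = mex{0,0,4,2} = 1
G(20) = mex{1,3,1,3} = 0
G(21) = mex{0,0,0,0} = 1
G(22) = mex{1,1,3,3} = 0
G(23) = mex{0,0,0,4} = 1
G(24) = mex{1,1,1,1} = 0
G(25) = mex{0,0,0,0} = 1
G(26) = mex{1,1,1,3} = 0
G(27) = mex{0,0,0,0} = 1
G(28) = mex{1,1,1,1} = 0
G(29) = mex{0,0,0,0} = 1

1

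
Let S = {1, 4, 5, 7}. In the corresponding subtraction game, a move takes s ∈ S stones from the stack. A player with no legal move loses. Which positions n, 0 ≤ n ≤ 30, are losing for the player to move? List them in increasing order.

n :  0  1  2  3  4  5  6  7  8  9 10 11 12 13 14 15 16 17 18 19 20 21 22 23 24 25 26 27 28 29 30
G :  0  1  0  1  2  3  2  3  0  1  0  1  2  3  2  3  0  1  0  1  2  3  2  3  0  1  0  1  2  3  2
P-positions are exactly the n with G(n) = 0.

0, 2, 8, 10, 16, 18, 24, 26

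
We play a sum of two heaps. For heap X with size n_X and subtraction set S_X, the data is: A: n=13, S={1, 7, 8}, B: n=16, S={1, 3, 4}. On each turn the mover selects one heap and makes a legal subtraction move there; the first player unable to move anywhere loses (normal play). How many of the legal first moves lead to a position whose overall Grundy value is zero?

2

Heap A, S = {1, 7, 8}:
n :  0  1  2  3  4  5  6  7  8  9 10 11 12 13
G :  0  1  0  1  0  1  0  1  2  3  2  3  2  3
G_A(13) = 3.
Heap B, S = {1, 3, 4}:
n :  0  1  2  3  4  5  6  7  8  9 10 11 12 13 14 15 16
G :  0  1  0  1  2  3  2  0  1  0  1  2  3  2  0  1  0
G_B(16) = 0.
Combined Grundy value = 3 ⊕ 0 = 3.
A winning move leaves total XOR = 0, i.e. changes one component's Grundy value g to g ⊕ X where X is the current total.
Heap A: need g' = 3⊕3 = 0. Options: 13−1→G=2, 13−7→G=0, 13−8→G=1. Hits: 1.
Heap B: need g' = 0⊕3 = 3. Options: 16−1→G=1, 16−3→G=2, 16−4→G=3. Hits: 1.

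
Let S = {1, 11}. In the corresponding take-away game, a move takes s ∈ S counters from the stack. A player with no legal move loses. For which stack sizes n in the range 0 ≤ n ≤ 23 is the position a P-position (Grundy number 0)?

n :  0  1  2  3  4  5  6  7  8  9 10 11 12 13 14 15 16 17 18 19 20 21 22 23
G :  0  1  0  1  0  1  0  1  0  1  0  1  0  1  0  1  0  1  0  1  0  1  0  1
P-positions are exactly the n with G(n) = 0.

0, 2, 4, 6, 8, 10, 12, 14, 16, 18, 20, 22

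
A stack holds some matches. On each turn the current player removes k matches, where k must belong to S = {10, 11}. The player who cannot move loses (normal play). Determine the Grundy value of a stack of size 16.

1

n :  0  1  2  3  4  5  6  7  8  9 10 11 12 13 14 15 16
G :  0  0  0  0  0  0  0  0  0  0  1  1  1  1  1  1  1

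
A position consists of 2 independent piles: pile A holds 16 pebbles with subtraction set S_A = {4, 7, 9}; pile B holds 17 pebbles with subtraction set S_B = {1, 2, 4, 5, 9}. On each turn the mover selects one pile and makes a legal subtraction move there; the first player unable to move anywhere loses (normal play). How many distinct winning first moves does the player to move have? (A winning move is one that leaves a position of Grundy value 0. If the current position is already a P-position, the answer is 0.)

Pile A, S = {4, 7, 9}:
G(0) = 0
G(1) = mex{} = 0
G(2) = mex{} = 0
G(3) = mex{} = 0
G(4) = mex{0} = 1
G(5) = mex{0} = 1
G(6) = mex{0} = 1
G(7) = mex{0,0} = 1
G(8) = mex{1,0} = 2
G(9) = mex{1,0,0} = 2
G(10) = mex{1,0,0} = 2
G(11) = mex{1,1,0} = 2
G(12) = mex{2,1,0} = 3
G(13) = mex{2,1,1} = 0
G(14) = mex{2,1,1} = 0
G(15) = mex{2,2,1} = 0
G(16) = mex{3,2,1} = 0
G_A(16) = 0.
Pile B, S = {1, 2, 4, 5, 9}:
n :  0  1  2  3  4  5  6  7  8  9 10 11 12 13 14 15 16 17
G :  0  1  2  0  1  2  0  1  2  3  4  5  3  0  1  2  0  1
G_B(17) = 1.
Combined Grundy value = 0 ⊕ 1 = 1.
A winning move leaves total XOR = 0, i.e. changes one component's Grundy value g to g ⊕ X where X is the current total.
Pile A: need g' = 0⊕1 = 1. Options: 16−4→G=3, 16−7→G=2, 16−9→G=1. Hits: 1.
Pile B: need g' = 1⊕1 = 0. Options: 17−1→G=0, 17−2→G=2, 17−4→G=0, 17−5→G=3, 17−9→G=2. Hits: 2.

3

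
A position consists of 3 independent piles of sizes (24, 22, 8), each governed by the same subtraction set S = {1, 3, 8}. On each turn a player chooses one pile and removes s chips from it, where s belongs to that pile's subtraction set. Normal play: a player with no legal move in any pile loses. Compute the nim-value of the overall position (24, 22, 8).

2

All piles use S = {1, 3, 8}:
G(0) = 0
G(1) = mex{0} = 1
G(2) = mex{1} = 0
G(3) = mex{0,0} = 1
G(4) = mex{1,1} = 0
G(5) = mex{0,0} = 1
G(6) = mex{1,1} = 0
G(7) = mex{0,0} = 1
G(8) = mex{1,1,0} = 2
G(9) = mex{2,0,1} = 3
G(10) = mex{3,1,0} = 2
G(11) = mex{2,2,1} = 0
G(12) = mex{0,3,0} = 1
G(13) = mex{1,2,1} = 0
G(14) = mex{0,0,0} = 1
G(15) = mex{1,1,1} = 0
G(16) = mex{0,0,2} = 1
G(17) = mex{1,1,3} = 0
G(18) = mex{0,0,2} = 1
G(19) = mex{1,1,0} = 2
G(20) = mex{2,0,1} = 3
G(21) = mex{3,1,0} = 2
G(22) = mex{2,2,1} = 0
G(23) = mex{0,3,0} = 1
G(24) = mex{1,2,1} = 0
Pile A: G(24) = 0.
Pile B: G(22) = 0.
Pile C: G(8) = 2.
Combined Grundy value = 0 ⊕ 0 ⊕ 2 = 2.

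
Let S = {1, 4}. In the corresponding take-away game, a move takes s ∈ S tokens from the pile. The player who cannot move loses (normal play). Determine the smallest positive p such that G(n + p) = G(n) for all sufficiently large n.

n :  0  1  2  3  4  5  6  7  8  9 10 11 12 13 14
G :  0  1  0  1  2  0  1  0  1  2  0  1  0  1  2
G(n+5) = G(n) holds for n = 0,…,3 (a full window of length max(S) = 4), so the sequence is purely periodic with period 5.

5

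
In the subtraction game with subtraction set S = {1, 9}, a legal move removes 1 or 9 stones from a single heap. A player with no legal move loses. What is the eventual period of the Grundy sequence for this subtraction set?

2

n :  0  1  2  3  4  5  6  7  8  9 10 11 12 13 14
G :  0  1  0  1  0  1  0  1  0  1  0  1  0  1  0
G(n+2) = G(n) holds for n = 0,…,8 (a full window of length max(S) = 9), so the sequence is purely periodic with period 2.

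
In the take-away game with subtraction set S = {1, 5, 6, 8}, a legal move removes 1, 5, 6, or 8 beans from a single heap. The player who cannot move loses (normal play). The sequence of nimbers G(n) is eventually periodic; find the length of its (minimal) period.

G(0) = 0
G(1) = mex{0} = 1
G(2) = mex{1} = 0
G(3) = mex{0} = 1
G(4) = mex{1} = 0
G(5) = mex{0,0} = 1
G(6) = mex{1,1,0} = 2
G(7) = mex{2,0,1} = 3
G(8) = mex{3,1,0,0} = 2
G(9) = mex{2,0,1,1} = 3
G(10) = mex{3,1,0,0} = 2
G(11) = mex{2,2,1,1} = 0
G(12) = mex{0,3,2,0} = 1
G(13) = mex{1,2,3,1} = 0
G(14) = mex{0,3,2,2} = 1
G(15) = mex{1,2,3,3} = 0
G(16) = mex{0,0,2,2} = 1
G(17) = mex{1,1,0,3} = 2
G(18) = mex{2,0,1,2} = 3
G(19) = mex{3,1,0,0} = 2
G(20) = mex{2,0,1,1} = 3
G(21) = mex{3,1,0,0} = 2
G(22) = mex{2,2,1,1} = 0
G(23) = mex{0,3,2,0} = 1
G(n+11) = G(n) holds for n = 0,…,7 (a full window of length max(S) = 8), so the sequence is purely periodic with period 11.

11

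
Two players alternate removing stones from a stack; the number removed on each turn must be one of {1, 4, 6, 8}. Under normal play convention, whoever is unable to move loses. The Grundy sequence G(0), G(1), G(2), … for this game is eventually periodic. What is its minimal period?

12

n :  0  1  2  3  4  5  6  7  8  9 10 11 12 13 14 15 16 17 18 19 20 21 22 23 24 25
G :  0  1  0  1  2  0  1  0  1  2  3  2  0  1  0  1  2  0  1  0  1  2  3  2  0  1
G(n+12) = G(n) holds for n = 0,…,7 (a full window of length max(S) = 8), so the sequence is purely periodic with period 12.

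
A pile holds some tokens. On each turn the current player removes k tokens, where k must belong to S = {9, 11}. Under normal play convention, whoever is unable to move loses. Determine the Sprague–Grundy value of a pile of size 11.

n :  0  1  2  3  4  5  6  7  8  9 10 11
G :  0  0  0  0  0  0  0  0  0  1  1  1

1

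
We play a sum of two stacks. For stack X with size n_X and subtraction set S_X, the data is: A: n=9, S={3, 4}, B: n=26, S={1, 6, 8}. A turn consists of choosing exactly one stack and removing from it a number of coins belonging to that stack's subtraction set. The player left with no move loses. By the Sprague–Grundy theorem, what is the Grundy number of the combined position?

Stack A, S = {3, 4}:
G(0) = 0
G(1) = mex{} = 0
G(2) = mex{} = 0
G(3) = mex{0} = 1
G(4) = mex{0,0} = 1
G(5) = mex{0,0} = 1
G(6) = mex{1,0} = 2
G(7) = mex{1,1} = 0
G(8) = mex{1,1} = 0
G(9) = mex{2,1} = 0
G_A(9) = 0.
Stack B, S = {1, 6, 8}:
G(0) = 0
G(1) = mex{0} = 1
G(2) = mex{1} = 0
G(3) = mex{0} = 1
G(4) = mex{1} = 0
G(5) = mex{0} = 1
G(6) = mex{1,0} = 2
G(7) = mex{2,1} = 0
G(8) = mex{0,0,0} = 1
G(9) = mex{1,1,1} = 0
G(10) = mex{0,0,0} = 1
G(11) = mex{1,1,1} = 0
G(12) = mex{0,2,0} = 1
G(13) = mex{1,0,1} = 2
G(14) = mex{2,1,2} = 0
G(15) = mex{0,0,0} = 1
G(16) = mex{1,1,1} = 0
G(17) = mex{0,0,0} = 1
G(18) = mex{1,1,1} = 0
G(19) = mex{0,2,0} = 1
G(20) = mex{1,0,1} = 2
G(21) = mex{2,1,2} = 0
G(22) = mex{0,0,0} = 1
G(23) = mex{1,1,1} = 0
G(24) = mex{0,0,0} = 1
G(25) = mex{1,1,1} = 0
G(26) = mex{0,2,0} = 1
G_B(26) = 1.
Combined Grundy value = 0 ⊕ 1 = 1.

1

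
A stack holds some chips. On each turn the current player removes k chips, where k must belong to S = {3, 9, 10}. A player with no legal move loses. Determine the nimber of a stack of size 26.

0

G(0) = 0
G(1) = mex{} = 0
G(2) = mex{} = 0
G(3) = mex{0} = 1
G(4) = mex{0} = 1
G(5) = mex{0} = 1
G(6) = mex{1} = 0
G(7) = mex{1} = 0
G(8) = mex{1} = 0
G(9) = mex{0,0} = 1
G(10) = mex{0,0,0} = 1
G(11) = mex{0,0,0} = 1
G(12) = mex{1,1,0} = 2
G(13) = mex{1,1,1} = 0
G(14) = mex{1,1,1} = 0
G(15) = mex{2,0,1} = 3
G(16) = mex{0,0,0} = 1
G(17) = mex{0,0,0} = 1
G(18) = mex{3,1,0} = 2
G(19) = mex{1,1,1} = 0
G(20) = mex{1,1,1} = 0
G(21) = mex{2,2,1} = 0
G(22) = mex{0,0,2} = 1
G(23) = mex{0,0,0} = 1
G(24) = mex{0,3,0} = 1
G(25) = mex{1,1,3} = 0
G(26) = mex{1,1,1} = 0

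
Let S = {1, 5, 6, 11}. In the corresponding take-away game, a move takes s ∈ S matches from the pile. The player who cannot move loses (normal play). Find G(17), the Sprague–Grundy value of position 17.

G(0) = 0
G(1) = mex{0} = 1
G(2) = mex{1} = 0
G(3) = mex{0} = 1
G(4) = mex{1} = 0
G(5) = mex{0,0} = 1
G(6) = mex{1,1,0} = 2
G(7) = mex{2,0,1} = 3
G(8) = mex{3,1,0} = 2
G(9) = mex{2,0,1} = 3
G(10) = mex{3,1,0} = 2
G(11) = mex{2,2,1,0} = 3
G(12) = mex{3,3,2,1} = 0
G(13) = mex{0,2,3,0} = 1
G(14) = mex{1,3,2,1} = 0
G(15) = mex{0,2,3,0} = 1
G(16) = mex{1,3,2,1} = 0
G(17) = mex{0,0,3,2} = 1

1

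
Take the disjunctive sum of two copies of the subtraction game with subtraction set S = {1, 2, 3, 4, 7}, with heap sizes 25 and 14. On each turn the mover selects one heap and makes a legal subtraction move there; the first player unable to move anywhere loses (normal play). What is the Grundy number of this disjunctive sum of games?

All heaps use S = {1, 2, 3, 4, 7}:
G(0) = 0
G(1) = mex{0} = 1
G(2) = mex{1,0} = 2
G(3) = mex{2,1,0} = 3
G(4) = mex{3,2,1,0} = 4
G(5) = mex{4,3,2,1} = 0
G(6) = mex{0,4,3,2} = 1
G(7) = mex{1,0,4,3,0} = 2
G(8) = mex{2,1,0,4,1} = 3
G(9) = mex{3,2,1,0,2} = 4
G(10) = mex{4,3,2,1,3} = 0
G(11) = mex{0,4,3,2,4} = 1
G(12) = mex{1,0,4,3,0} = 2
G(13) = mex{2,1,0,4,1} = 3
G(14) = mex{3,2,1,0,2} = 4
G(15) = mex{4,3,2,1,3} = 0
G(16) = mex{0,4,3,2,4} = 1
G(17) = mex{1,0,4,3,0} = 2
G(18) = mex{2,1,0,4,1} = 3
G(19) = mex{3,2,1,0,2} = 4
G(20) = mex{4,3,2,1,3} = 0
G(21) = mex{0,4,3,2,4} = 1
G(22) = mex{1,0,4,3,0} = 2
G(23) = mex{2,1,0,4,1} = 3
G(24) = mex{3,2,1,0,2} = 4
G(25) = mex{4,3,2,1,3} = 0
Heap A: G(25) = 0.
Heap B: G(14) = 4.
Combined Grundy value = 0 ⊕ 4 = 4.

4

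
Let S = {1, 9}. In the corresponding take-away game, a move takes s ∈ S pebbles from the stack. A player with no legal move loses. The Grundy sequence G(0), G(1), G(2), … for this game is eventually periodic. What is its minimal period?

G(0) = 0
G(1) = mex{0} = 1
G(2) = mex{1} = 0
G(3) = mex{0} = 1
G(4) = mex{1} = 0
G(5) = mex{0} = 1
G(6) = mex{1} = 0
G(7) = mex{0} = 1
G(8) = mex{1} = 0
G(9) = mex{0,0} = 1
G(10) = mex{1,1} = 0
G(11) = mex{0,0} = 1
G(12) = mex{1,1} = 0
G(13) = mex{0,0} = 1
G(14) = mex{1,1} = 0
G(n+2) = G(n) holds for n = 0,…,8 (a full window of length max(S) = 9), so the sequence is purely periodic with period 2.

2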